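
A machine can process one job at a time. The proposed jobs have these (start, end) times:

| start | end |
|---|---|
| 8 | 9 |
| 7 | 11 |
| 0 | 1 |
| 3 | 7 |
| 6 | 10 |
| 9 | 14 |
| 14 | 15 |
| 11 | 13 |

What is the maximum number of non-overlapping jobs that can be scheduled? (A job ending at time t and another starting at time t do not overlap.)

Greedy by earliest finish: after sorting by end time, pick each interval compatible with the last pick.
By end time: (0,1), (3,7), (8,9), (6,10), (7,11), (11,13), (9,14), (14,15).
Pick (0,1); next start ≥ 1 → (3,7); next start ≥ 7 → (8,9); next start ≥ 9 → (11,13); next start ≥ 13 → (14,15).
Selected 5 jobs.

5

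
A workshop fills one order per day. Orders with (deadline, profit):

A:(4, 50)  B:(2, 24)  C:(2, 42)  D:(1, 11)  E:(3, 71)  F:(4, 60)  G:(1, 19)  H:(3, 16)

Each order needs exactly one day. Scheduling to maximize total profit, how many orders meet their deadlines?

4

Take jobs in profit order; each goes to the latest open slot no later than its deadline.
By profit: E(d3,71), F(d4,60), A(d4,50), C(d2,42), B(d2,24), G(d1,19), H(d3,16), D(d1,11)
E→slot 3; F→slot 4; A→slot 2; C→slot 1; B skipped; G skipped; H skipped; D skipped.
4 of 8 scheduled.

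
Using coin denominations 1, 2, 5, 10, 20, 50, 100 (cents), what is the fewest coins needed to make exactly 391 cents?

Use the largest denomination that fits, subtract, and repeat.
391 − 3×100→91 − 1×50→41 − 2×20→1 − 1×1→0
Total coins = 3 + 1 + 2 + 1 = 7

7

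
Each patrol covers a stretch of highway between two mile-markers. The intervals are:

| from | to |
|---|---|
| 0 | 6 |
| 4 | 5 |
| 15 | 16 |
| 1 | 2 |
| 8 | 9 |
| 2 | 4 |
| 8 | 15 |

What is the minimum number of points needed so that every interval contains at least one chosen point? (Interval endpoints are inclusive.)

Process intervals by earliest right end; each time one isn't hit yet, stab at its right endpoint.
Sorted: [1,2] [2,4] [4,5] [0,6] [8,9] [8,15] [15,16]
{[1,2],[2,4]} hit by 2; {[4,5],[0,6]} hit by 5; {[8,9],[8,15]} hit by 9; {[15,16]} hit by 16.
Points: 2, 5, 9, 16 (4 total).

4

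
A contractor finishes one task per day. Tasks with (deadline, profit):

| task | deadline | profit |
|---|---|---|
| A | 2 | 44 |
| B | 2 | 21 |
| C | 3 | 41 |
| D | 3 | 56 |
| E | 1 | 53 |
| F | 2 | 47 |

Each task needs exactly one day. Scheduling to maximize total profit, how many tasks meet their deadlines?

Take jobs in profit order; each goes to the latest open slot no later than its deadline.
By profit: D(d3,56), E(d1,53), F(d2,47), A(d2,44), C(d3,41), B(d2,21)
D→slot 3; E→slot 1; F→slot 2; A skipped; C skipped; B skipped.
3 of 6 scheduled.

3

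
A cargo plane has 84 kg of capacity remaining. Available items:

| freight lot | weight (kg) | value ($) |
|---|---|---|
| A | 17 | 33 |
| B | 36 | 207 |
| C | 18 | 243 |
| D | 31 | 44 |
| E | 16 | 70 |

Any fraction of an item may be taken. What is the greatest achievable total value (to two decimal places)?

547.18

Ratios (sorted): C 13.50, B 5.75, E 4.38, A 1.94, D 1.42
take C (18 @ 243); take B (36 @ 207); take E (16 @ 70); take 14/17 of A → 27.18. Capacity used 84/84.
Total value = 547.18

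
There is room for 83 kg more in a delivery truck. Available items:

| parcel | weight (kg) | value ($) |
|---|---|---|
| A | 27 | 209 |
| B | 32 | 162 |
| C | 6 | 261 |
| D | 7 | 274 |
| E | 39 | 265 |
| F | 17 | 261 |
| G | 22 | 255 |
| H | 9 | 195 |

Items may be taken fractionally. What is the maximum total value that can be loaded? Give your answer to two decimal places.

Ratios (sorted): C 43.50, D 39.14, H 21.67, F 15.35, G 11.59, A 7.74, E 6.79, B 5.06
take C (6 @ 261); take D (7 @ 274); take H (9 @ 195); take F (17 @ 261); take G (22 @ 255); take 22/27 of A → 170.30. Capacity used 83/83.
Total value = 1416.30

1416.30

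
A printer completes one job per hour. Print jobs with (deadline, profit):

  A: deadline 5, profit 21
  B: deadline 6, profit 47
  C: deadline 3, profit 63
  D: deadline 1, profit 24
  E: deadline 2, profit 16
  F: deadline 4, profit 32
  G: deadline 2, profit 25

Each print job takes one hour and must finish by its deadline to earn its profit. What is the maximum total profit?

Take jobs in profit order; each goes to the latest open slot no later than its deadline.
Profit order: C=63 B=47 F=32 G=25 D=24 A=21 E=16
Assign: C→slot 3, B→slot 6, F→slot 4, G→slot 2, D→slot 1, A→slot 5, E skipped.
Slots: [1:D] [2:G] [3:C] [4:F] [5:A] [6:B]
Profit = 24 + 25 + 63 + 32 + 21 + 47 = 212

212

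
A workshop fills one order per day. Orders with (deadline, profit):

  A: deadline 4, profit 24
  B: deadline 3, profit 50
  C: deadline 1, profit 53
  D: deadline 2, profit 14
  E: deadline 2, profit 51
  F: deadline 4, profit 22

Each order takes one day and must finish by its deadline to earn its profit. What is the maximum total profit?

178

Take jobs in profit order; each goes to the latest open slot no later than its deadline.
Profit order: C=53 E=51 B=50 A=24 F=22 D=14
Assign: C→slot 1, E→slot 2, B→slot 3, A→slot 4, F skipped, D skipped.
Slots: [1:C] [2:E] [3:B] [4:A]
Profit = 53 + 51 + 50 + 24 = 178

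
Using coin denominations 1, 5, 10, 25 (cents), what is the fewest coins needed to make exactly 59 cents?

59 = 2×25 + 1×5 + 4×1
Total coins = 2 + 1 + 4 = 7

7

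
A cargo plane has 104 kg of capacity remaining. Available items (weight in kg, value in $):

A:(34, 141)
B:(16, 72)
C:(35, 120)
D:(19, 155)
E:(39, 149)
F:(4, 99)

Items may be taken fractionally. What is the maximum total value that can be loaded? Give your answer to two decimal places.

Sort by value per unit weight and fill in that order.
Ratios (sorted): F 24.75, D 8.16, B 4.50, A 4.15, E 3.82, C 3.43
take F (4 @ 99); take D (19 @ 155); take B (16 @ 72); take A (34 @ 141); take 31/39 of E → 118.44. Capacity used 104/104.
Total value = 585.44

585.44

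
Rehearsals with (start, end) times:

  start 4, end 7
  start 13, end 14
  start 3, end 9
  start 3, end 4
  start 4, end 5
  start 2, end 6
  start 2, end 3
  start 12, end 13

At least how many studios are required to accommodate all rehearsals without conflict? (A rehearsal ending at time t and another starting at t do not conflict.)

The answer is the maximum number of intervals overlapping at any instant.
starts: [2, 2, 3, 3, 4, 4, 12, 13]
ends:   [3, 4, 5, 6, 7, 9, 13, 14]
s2→1 s2→2 e3→1 s3→2 s3→3 e4→2 s4→3 s4→4  — peak 4.

4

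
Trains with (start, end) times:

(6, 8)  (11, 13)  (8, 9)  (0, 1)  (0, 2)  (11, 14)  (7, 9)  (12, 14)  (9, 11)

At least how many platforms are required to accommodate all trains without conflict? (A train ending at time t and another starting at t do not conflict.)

Events (time:±→running): 0:+→1 0:+→2 1:-→1 2:-→0 6:+→1 7:+→2 8:-→1 8:+→2 9:-→1 9:-→0 9:+→1 11:-→0 11:+→1 11:+→2 12:+→3 … peak 3.

3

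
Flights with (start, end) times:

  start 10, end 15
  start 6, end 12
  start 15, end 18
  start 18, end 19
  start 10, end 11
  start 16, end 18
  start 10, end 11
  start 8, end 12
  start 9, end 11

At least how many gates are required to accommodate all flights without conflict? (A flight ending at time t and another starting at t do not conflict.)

Events (time:±→running): 6:+→1 8:+→2 9:+→3 10:+→4 10:+→5 10:+→6 … peak 6.

6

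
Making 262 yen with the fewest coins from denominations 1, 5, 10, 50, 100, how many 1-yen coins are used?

2

262 − 2×100→62 − 1×50→12 − 1×10→2 − 2×1→0
Count of 1: 2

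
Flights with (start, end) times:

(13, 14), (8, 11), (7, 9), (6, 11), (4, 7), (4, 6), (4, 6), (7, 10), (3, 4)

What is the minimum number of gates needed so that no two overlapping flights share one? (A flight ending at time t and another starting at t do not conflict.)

The answer is the maximum number of intervals overlapping at any instant.
starts: [3, 4, 4, 4, 6, 7, 7, 8, 13]
ends:   [4, 6, 6, 7, 9, 10, 11, 11, 14]
s3→1 e4→0 s4→1 s4→2 s4→3 e6→2 e6→1 s6→2 e7→1 s7→2 s7→3 s8→4  — peak 4.

4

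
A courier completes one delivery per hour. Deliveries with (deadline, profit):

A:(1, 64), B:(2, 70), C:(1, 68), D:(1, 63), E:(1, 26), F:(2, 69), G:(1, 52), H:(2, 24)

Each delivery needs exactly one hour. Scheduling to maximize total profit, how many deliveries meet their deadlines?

2

Sort by profit descending; place each in the latest free slot ≤ its deadline.
By profit: B(d2,70), F(d2,69), C(d1,68), A(d1,64), D(d1,63), G(d1,52), E(d1,26), H(d2,24)
B→slot 2; F→slot 1; C skipped; A skipped; D skipped; G skipped; E skipped; H skipped.
2 of 8 scheduled.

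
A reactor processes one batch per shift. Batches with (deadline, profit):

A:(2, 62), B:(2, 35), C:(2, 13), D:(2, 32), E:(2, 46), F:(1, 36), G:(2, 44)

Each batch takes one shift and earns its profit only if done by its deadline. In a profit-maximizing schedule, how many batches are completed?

2

By profit: A(d2,62), E(d2,46), G(d2,44), F(d1,36), B(d2,35), D(d2,32), C(d2,13)
A→slot 2; E→slot 1; G skipped; F skipped; B skipped; D skipped; C skipped.
2 of 7 scheduled.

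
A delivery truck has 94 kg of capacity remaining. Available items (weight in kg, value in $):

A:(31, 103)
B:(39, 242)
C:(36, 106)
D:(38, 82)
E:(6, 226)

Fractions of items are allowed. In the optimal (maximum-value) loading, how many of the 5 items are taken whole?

3

Sort by value per unit weight and fill in that order.
Order: E (226/6=37.67) > B (242/39=6.21) > A (103/31=3.32) > C (106/36=2.94) > D (82/38=2.16)
Fill: take E (6 @ 226) → take B (39 @ 242) → take A (31 @ 103) → take 18/36 of C → 53.00; 94/94 used.
3 item(s) taken whole; one partial (take 18/36 of C).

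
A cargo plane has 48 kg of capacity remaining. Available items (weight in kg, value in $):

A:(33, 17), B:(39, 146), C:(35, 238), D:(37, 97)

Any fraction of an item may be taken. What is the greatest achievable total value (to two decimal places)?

286.67

Sort by value per unit weight and fill in that order.
Order: C (238/35=6.80) > B (146/39=3.74) > D (97/37=2.62) > A (17/33=0.52)
Fill: take C (35 @ 238) → take 13/39 of B → 48.67; 48/48 used.
Total value = 286.67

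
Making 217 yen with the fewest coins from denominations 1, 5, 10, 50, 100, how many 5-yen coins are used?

1

Greedy: take as many of the largest coin as possible, then repeat with the remainder.
217 − 2×100→17 − 1×10→7 − 1×5→2 − 2×1→0
Count of 5: 1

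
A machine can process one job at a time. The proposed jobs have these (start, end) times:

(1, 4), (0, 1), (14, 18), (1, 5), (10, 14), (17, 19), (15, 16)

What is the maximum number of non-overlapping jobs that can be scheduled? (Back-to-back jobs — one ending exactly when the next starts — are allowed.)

Greedy by earliest finish: after sorting by end time, pick each interval compatible with the last pick.
Sorted by end: (0,1)  (1,4)  (1,5)  (10,14)  (15,16)  (14,18)  (17,19)
take (0,1); take (1,4); take (10,14); take (15,16); skip (14,18); take (17,19).
Selected 5 jobs.

5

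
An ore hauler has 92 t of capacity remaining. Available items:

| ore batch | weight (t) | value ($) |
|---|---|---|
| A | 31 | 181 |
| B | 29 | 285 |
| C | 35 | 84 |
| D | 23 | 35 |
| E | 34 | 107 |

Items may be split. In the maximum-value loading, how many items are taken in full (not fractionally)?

2

Sort by value per unit weight and fill in that order.
Order: B (285/29=9.83) > A (181/31=5.84) > E (107/34=3.15) > C (84/35=2.40) > D (35/23=1.52)
Fill: take B (29 @ 285) → take A (31 @ 181) → take 32/34 of E → 100.71; 92/92 used.
2 item(s) taken whole; one partial (take 32/34 of E).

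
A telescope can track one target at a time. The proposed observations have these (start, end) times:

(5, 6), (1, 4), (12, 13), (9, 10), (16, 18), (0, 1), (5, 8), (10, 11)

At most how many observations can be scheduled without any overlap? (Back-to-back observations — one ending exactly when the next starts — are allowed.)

Greedy by earliest finish: after sorting by end time, pick each interval compatible with the last pick.
By end time: (0,1), (1,4), (5,6), (5,8), (9,10), (10,11), (12,13), (16,18).
Pick (0,1); next start ≥ 1 → (1,4); next start ≥ 4 → (5,6); next start ≥ 6 → (9,10); next start ≥ 10 → (10,11); next start ≥ 11 → (12,13); next start ≥ 13 → (16,18).
Selected 7 observations.

7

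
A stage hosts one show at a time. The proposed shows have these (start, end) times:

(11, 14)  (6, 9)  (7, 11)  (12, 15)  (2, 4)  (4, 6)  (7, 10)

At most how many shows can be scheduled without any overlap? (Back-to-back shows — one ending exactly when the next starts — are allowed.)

4

Sorted by end: (2,4)  (4,6)  (6,9)  (7,10)  (7,11)  (11,14)  (12,15)
take (2,4); take (4,6); take (6,9); skip (7,10); take (11,14); skip (12,15).
Selected 4 shows.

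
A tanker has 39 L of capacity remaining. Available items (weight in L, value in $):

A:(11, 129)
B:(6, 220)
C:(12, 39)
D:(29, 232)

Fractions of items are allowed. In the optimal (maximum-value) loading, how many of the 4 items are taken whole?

2

Ratios (sorted): B 36.67, A 11.73, D 8.00, C 3.25
take B (6 @ 220); take A (11 @ 129); take 22/29 of D → 176.00. Capacity used 39/39.
2 item(s) taken whole; one partial (take 22/29 of D).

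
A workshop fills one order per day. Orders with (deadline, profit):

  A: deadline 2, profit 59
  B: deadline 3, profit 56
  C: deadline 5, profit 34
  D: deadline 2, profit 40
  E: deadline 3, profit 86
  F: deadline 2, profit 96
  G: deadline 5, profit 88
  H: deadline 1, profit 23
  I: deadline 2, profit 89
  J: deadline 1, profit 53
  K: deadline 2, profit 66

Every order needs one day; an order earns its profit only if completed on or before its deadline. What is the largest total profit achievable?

Profit order: F=96 I=89 G=88 E=86 K=66 A=59 B=56 J=53 D=40 C=34 H=23
Assign: F→slot 2, I→slot 1, G→slot 5, E→slot 3, K skipped, A skipped, B skipped, J skipped, D skipped, C→slot 4, H skipped.
Slots: [1:I] [2:F] [3:E] [4:C] [5:G]
Profit = 89 + 96 + 86 + 34 + 88 = 393

393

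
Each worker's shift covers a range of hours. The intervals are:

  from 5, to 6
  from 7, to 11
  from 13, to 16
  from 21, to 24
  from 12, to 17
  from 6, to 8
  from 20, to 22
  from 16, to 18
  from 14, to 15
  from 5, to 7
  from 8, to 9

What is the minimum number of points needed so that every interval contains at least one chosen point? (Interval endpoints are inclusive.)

5

Process intervals by earliest right end; each time one isn't hit yet, stab at its right endpoint.
By right end: [5,6]  [5,7]  [6,8]  [8,9]  [7,11]  [14,15]  [13,16]  [12,17]  [16,18]  [20,22]  [21,24]
[5,6] uncovered → point at 6; [8,9] uncovered → point at 9; [14,15] uncovered → point at 15; [16,18] uncovered → point at 18; [20,22] uncovered → point at 22.
Points: 6, 9, 15, 18, 22 (5 total).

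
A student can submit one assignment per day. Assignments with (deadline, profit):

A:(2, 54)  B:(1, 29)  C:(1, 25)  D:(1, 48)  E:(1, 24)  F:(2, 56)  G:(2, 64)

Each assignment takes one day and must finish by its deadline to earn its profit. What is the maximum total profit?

Sort by profit descending; place each in the latest free slot ≤ its deadline.
By profit: G(d2,64), F(d2,56), A(d2,54), D(d1,48), B(d1,29), C(d1,25), E(d1,24)
G→slot 2; F→slot 1; A skipped; D skipped; B skipped; C skipped; E skipped.
Profit = 56 + 64 = 120

120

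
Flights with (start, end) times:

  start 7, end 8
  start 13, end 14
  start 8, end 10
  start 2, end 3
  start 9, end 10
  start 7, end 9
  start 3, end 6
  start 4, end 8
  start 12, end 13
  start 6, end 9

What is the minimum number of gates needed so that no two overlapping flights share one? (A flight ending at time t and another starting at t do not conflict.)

4

starts: [2, 3, 4, 6, 7, 7, 8, 9, 12, 13]
ends:   [3, 6, 8, 8, 9, 9, 10, 10, 13, 14]
s2→1 e3→0 s3→1 s4→2 e6→1 s6→2 s7→3 s7→4  — peak 4.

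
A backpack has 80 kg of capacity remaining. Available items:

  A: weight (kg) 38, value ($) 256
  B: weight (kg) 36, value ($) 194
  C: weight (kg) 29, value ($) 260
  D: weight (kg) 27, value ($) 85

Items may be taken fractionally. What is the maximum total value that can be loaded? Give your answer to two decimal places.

586.06

Greedy by value/weight ratio, highest first.
Order: C (260/29=8.97) > A (256/38=6.74) > B (194/36=5.39) > D (85/27=3.15)
Fill: take C (29 @ 260) → take A (38 @ 256) → take 13/36 of B → 70.06; 80/80 used.
Total value = 586.06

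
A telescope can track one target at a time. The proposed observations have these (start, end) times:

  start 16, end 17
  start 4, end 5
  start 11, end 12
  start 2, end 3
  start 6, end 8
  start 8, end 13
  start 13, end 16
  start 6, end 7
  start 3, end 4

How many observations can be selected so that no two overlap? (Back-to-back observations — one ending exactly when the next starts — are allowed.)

Greedy by earliest finish: after sorting by end time, pick each interval compatible with the last pick.
By end time: (2,3), (3,4), (4,5), (6,7), (6,8), (11,12), (8,13), (13,16), (16,17).
Pick (2,3); next start ≥ 3 → (3,4); next start ≥ 4 → (4,5); next start ≥ 5 → (6,7); next start ≥ 7 → (11,12); next start ≥ 12 → (13,16); next start ≥ 16 → (16,17).
Selected 7 observations.

7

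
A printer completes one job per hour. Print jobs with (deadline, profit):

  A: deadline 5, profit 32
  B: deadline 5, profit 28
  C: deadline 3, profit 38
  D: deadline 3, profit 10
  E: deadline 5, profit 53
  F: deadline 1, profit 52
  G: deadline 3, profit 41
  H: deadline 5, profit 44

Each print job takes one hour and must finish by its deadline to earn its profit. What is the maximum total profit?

Sort by profit descending; place each in the latest free slot ≤ its deadline.
By profit: E(d5,53), F(d1,52), H(d5,44), G(d3,41), C(d3,38), A(d5,32), B(d5,28), D(d3,10)
E→slot 5; F→slot 1; H→slot 4; G→slot 3; C→slot 2; A skipped; B skipped; D skipped.
Profit = 52 + 38 + 41 + 44 + 53 = 228

228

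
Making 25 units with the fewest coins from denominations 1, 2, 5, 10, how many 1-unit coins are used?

0

25 − 2×10→5 − 1×5→0
Count of 1: 0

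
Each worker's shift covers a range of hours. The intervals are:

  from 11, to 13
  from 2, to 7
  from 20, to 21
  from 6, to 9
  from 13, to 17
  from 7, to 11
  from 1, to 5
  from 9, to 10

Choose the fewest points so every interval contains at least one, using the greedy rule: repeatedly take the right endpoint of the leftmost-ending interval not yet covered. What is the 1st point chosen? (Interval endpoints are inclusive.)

Process intervals by earliest right end; each time one isn't hit yet, stab at its right endpoint.
Sorted: [1,5] [2,7] [6,9] [9,10] [7,11] [11,13] [13,17] [20,21]
{[1,5],[2,7]} hit by 5; {[6,9],[9,10],[7,11]} hit by 9; {[11,13],[13,17]} hit by 13; {[20,21]} hit by 21.
Points: 5, 9, 13, 21 (4 total).

5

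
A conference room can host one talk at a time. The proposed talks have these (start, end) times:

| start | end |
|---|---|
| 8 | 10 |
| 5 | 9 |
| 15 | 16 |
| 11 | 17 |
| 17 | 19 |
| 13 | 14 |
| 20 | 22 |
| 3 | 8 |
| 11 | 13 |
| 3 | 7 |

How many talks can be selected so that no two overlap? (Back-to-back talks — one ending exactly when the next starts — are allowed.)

7

Sort by end time and greedily take each interval whose start is ≥ the last chosen end.
By end time: (3,7), (3,8), (5,9), (8,10), (11,13), (13,14), (15,16), (11,17), (17,19), (20,22).
Pick (3,7); next start ≥ 7 → (8,10); next start ≥ 10 → (11,13); next start ≥ 13 → (13,14); next start ≥ 14 → (15,16); next start ≥ 16 → (17,19); next start ≥ 19 → (20,22).
Selected 7 talks.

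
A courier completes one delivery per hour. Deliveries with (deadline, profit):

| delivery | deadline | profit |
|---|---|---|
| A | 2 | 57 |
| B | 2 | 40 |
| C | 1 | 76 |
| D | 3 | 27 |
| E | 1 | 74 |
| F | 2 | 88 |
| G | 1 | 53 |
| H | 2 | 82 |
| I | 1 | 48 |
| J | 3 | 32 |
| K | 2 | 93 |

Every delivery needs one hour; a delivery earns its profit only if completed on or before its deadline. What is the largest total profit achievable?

Take jobs in profit order; each goes to the latest open slot no later than its deadline.
By profit: K(d2,93), F(d2,88), H(d2,82), C(d1,76), E(d1,74), A(d2,57), G(d1,53), I(d1,48), B(d2,40), J(d3,32), D(d3,27)
K→slot 2; F→slot 1; H skipped; C skipped; E skipped; A skipped; G skipped; I skipped; B skipped; J→slot 3; D skipped.
Profit = 88 + 93 + 32 = 213

213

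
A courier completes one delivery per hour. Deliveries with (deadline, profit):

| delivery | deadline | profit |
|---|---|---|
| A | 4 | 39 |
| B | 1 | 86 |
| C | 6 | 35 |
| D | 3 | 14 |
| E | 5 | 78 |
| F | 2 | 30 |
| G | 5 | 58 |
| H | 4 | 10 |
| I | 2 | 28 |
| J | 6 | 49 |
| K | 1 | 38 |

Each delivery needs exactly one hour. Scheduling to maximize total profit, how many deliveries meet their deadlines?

6

By profit: B(d1,86), E(d5,78), G(d5,58), J(d6,49), A(d4,39), K(d1,38), C(d6,35), F(d2,30), I(d2,28), D(d3,14), H(d4,10)
B→slot 1; E→slot 5; G→slot 4; J→slot 6; A→slot 3; K skipped; C→slot 2; F skipped; I skipped; D skipped; H skipped.
6 of 11 scheduled.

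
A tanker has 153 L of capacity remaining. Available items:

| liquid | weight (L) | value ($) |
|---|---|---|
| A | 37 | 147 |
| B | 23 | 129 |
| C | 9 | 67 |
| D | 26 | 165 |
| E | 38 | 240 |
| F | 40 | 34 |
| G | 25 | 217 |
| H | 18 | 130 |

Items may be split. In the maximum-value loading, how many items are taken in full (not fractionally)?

Ratios (sorted): G 8.68, C 7.44, H 7.22, D 6.35, E 6.32, B 5.61, A 3.97, F 0.85
take G (25 @ 217); take C (9 @ 67); take H (18 @ 130); take D (26 @ 165); take E (38 @ 240); take B (23 @ 129); take 14/37 of A → 55.62. Capacity used 153/153.
6 item(s) taken whole; one partial (take 14/37 of A).

6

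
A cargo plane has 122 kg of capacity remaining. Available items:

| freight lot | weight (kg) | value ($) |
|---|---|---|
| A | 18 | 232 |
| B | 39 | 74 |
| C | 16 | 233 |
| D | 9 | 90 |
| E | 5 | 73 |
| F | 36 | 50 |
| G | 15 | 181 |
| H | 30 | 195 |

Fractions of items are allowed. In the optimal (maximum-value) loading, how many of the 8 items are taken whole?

6

Order: E (73/5=14.60) > C (233/16=14.56) > A (232/18=12.89) > G (181/15=12.07) > D (90/9=10.00) > H (195/30=6.50) > B (74/39=1.90) > F (50/36=1.39)
Fill: take E (5 @ 73) → take C (16 @ 233) → take A (18 @ 232) → take G (15 @ 181) → take D (9 @ 90) → take H (30 @ 195) → take 29/39 of B → 55.03; 122/122 used.
6 item(s) taken whole; one partial (take 29/39 of B).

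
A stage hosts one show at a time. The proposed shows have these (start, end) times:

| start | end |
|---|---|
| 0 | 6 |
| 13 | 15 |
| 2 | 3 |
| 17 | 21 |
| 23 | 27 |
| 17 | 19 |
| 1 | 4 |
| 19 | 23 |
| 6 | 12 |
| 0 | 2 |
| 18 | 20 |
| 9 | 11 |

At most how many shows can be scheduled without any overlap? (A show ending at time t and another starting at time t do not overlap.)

Greedy by earliest finish: after sorting by end time, pick each interval compatible with the last pick.
By end time: (0,2), (2,3), (1,4), (0,6), (9,11), (6,12), (13,15), (17,19), (18,20), (17,21), (19,23), (23,27).
Pick (0,2); next start ≥ 2 → (2,3); next start ≥ 3 → (9,11); next start ≥ 11 → (13,15); next start ≥ 15 → (17,19); next start ≥ 19 → (19,23); next start ≥ 23 → (23,27).
Selected 7 shows.

7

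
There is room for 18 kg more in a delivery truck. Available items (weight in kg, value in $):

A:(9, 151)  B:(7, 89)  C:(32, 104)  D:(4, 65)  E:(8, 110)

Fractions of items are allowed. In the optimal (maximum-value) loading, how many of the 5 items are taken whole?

Order: A (151/9=16.78) > D (65/4=16.25) > E (110/8=13.75) > B (89/7=12.71) > C (104/32=3.25)
Fill: take A (9 @ 151) → take D (4 @ 65) → take 5/8 of E → 68.75; 18/18 used.
2 item(s) taken whole; one partial (take 5/8 of E).

2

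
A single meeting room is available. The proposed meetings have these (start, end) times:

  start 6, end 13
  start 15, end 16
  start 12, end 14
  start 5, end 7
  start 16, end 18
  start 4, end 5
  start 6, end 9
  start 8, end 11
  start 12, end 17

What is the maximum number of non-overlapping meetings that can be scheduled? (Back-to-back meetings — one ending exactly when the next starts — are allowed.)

Order by finish time; keep every interval that doesn't clash with the previous kept one.
By end time: (4,5), (5,7), (6,9), (8,11), (6,13), (12,14), (15,16), (12,17), (16,18).
Pick (4,5); next start ≥ 5 → (5,7); next start ≥ 7 → (8,11); next start ≥ 11 → (12,14); next start ≥ 14 → (15,16); next start ≥ 16 → (16,18).
Selected 6 meetings.

6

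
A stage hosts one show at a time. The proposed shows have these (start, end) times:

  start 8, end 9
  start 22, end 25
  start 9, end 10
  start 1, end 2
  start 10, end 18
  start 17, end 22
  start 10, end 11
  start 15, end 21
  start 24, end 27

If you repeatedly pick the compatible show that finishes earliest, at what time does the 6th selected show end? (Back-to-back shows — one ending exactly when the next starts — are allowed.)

Greedy by earliest finish: after sorting by end time, pick each interval compatible with the last pick.
Sorted by end: (1,2)  (8,9)  (9,10)  (10,11)  (10,18)  (15,21)  (17,22)  (22,25)  (24,27)
take (1,2); take (8,9); take (9,10); take (10,11); take (15,21); take (22,25).
Selected: (1,2) (8,9) (9,10) (10,11) (15,21) (22,25)

25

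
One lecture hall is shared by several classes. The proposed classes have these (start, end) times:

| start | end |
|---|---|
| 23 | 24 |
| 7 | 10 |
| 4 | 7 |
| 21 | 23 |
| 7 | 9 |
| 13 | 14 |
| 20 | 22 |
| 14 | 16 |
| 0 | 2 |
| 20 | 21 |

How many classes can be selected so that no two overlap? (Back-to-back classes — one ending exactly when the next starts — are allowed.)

8

By end time: (0,2), (4,7), (7,9), (7,10), (13,14), (14,16), (20,21), (20,22), (21,23), (23,24).
Pick (0,2); next start ≥ 2 → (4,7); next start ≥ 7 → (7,9); next start ≥ 9 → (13,14); next start ≥ 14 → (14,16); next start ≥ 16 → (20,21); next start ≥ 21 → (21,23); next start ≥ 23 → (23,24).
Selected 8 classes.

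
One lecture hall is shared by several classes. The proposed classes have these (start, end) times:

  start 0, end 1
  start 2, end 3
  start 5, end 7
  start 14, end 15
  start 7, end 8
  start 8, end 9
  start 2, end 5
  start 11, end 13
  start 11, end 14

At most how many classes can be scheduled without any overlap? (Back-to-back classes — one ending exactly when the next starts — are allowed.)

7

By end time: (0,1), (2,3), (2,5), (5,7), (7,8), (8,9), (11,13), (11,14), (14,15).
Pick (0,1); next start ≥ 1 → (2,3); next start ≥ 3 → (5,7); next start ≥ 7 → (7,8); next start ≥ 8 → (8,9); next start ≥ 9 → (11,13); next start ≥ 13 → (14,15).
Selected 7 classes.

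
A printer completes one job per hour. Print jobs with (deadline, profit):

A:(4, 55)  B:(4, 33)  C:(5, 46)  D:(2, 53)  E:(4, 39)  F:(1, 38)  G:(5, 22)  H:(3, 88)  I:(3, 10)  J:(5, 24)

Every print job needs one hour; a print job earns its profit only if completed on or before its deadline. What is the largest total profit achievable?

Sort by profit descending; place each in the latest free slot ≤ its deadline.
By profit: H(d3,88), A(d4,55), D(d2,53), C(d5,46), E(d4,39), F(d1,38), B(d4,33), J(d5,24), G(d5,22), I(d3,10)
H→slot 3; A→slot 4; D→slot 2; C→slot 5; E→slot 1; F skipped; B skipped; J skipped; G skipped; I skipped.
Profit = 39 + 53 + 88 + 55 + 46 = 281

281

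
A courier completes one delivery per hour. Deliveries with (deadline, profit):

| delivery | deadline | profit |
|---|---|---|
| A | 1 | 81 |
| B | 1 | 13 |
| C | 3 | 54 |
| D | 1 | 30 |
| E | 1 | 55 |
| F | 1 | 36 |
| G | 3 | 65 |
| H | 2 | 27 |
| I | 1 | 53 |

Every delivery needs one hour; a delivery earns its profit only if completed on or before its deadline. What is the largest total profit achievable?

200

By profit: A(d1,81), G(d3,65), E(d1,55), C(d3,54), I(d1,53), F(d1,36), D(d1,30), H(d2,27), B(d1,13)
A→slot 1; G→slot 3; E skipped; C→slot 2; I skipped; F skipped; D skipped; H skipped; B skipped.
Profit = 81 + 54 + 65 = 200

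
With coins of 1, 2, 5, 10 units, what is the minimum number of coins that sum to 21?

3

Greedy: take as many of the largest coin as possible, then repeat with the remainder.
21 − 2×10→1 − 1×1→0
Total coins = 2 + 1 = 3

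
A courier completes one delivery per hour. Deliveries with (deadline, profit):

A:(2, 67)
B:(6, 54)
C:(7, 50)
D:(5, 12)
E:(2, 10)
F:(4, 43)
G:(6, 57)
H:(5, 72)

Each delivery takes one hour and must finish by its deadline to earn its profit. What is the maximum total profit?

Take jobs in profit order; each goes to the latest open slot no later than its deadline.
Profit order: H=72 A=67 G=57 B=54 C=50 F=43 D=12 E=10
Assign: H→slot 5, A→slot 2, G→slot 6, B→slot 4, C→slot 7, F→slot 3, D→slot 1, E skipped.
Slots: [1:D] [2:A] [3:F] [4:B] [5:H] [6:G] [7:C]
Profit = 12 + 67 + 43 + 54 + 72 + 57 + 50 = 355

355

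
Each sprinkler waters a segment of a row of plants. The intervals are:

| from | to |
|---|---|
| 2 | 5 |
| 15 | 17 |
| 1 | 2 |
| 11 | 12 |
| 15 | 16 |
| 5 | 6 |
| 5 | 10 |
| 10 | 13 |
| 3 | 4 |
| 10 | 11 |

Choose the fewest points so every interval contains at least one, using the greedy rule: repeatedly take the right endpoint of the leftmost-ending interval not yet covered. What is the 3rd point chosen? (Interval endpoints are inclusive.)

Sort by right endpoint; whenever an interval is uncovered, place a point at its right end.
By right end: [1,2]  [3,4]  [2,5]  [5,6]  [5,10]  [10,11]  [11,12]  [10,13]  [15,16]  [15,17]
[1,2] uncovered → point at 2; [3,4] uncovered → point at 4; [5,6] uncovered → point at 6; [10,11] uncovered → point at 11; [15,16] uncovered → point at 16.
Points: 2, 4, 6, 11, 16 (5 total).

6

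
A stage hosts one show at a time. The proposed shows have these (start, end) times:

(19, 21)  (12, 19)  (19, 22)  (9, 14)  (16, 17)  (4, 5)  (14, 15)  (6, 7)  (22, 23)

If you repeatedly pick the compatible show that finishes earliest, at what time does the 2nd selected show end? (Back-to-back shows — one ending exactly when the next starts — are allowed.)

7

Sorted by end: (4,5)  (6,7)  (9,14)  (14,15)  (16,17)  (12,19)  (19,21)  (19,22)  (22,23)
take (4,5); take (6,7); take (9,14); take (14,15); take (16,17); take (19,21); skip (19,22); take (22,23).
Selected: (4,5) (6,7) (9,14) (14,15) (16,17) (19,21) (22,23)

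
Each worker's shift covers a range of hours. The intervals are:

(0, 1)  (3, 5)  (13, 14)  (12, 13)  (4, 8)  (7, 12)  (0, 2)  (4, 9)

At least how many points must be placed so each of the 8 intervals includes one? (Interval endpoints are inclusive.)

4

By right end: [0,1]  [0,2]  [3,5]  [4,8]  [4,9]  [7,12]  [12,13]  [13,14]
[0,1] uncovered → point at 1; [3,5] uncovered → point at 5; [7,12] uncovered → point at 12; [13,14] uncovered → point at 14.
Points: 1, 5, 12, 14 (4 total).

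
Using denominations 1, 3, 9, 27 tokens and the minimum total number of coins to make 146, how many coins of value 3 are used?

0

146 − 5×27→11 − 1×9→2 − 2×1→0
Count of 3: 0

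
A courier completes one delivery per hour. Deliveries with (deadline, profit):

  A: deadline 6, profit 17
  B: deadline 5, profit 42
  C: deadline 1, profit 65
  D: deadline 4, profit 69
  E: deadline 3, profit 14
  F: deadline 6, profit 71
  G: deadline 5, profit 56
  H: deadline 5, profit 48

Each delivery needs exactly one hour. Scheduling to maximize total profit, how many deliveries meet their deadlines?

6

By profit: F(d6,71), D(d4,69), C(d1,65), G(d5,56), H(d5,48), B(d5,42), A(d6,17), E(d3,14)
F→slot 6; D→slot 4; C→slot 1; G→slot 5; H→slot 3; B→slot 2; A skipped; E skipped.
6 of 8 scheduled.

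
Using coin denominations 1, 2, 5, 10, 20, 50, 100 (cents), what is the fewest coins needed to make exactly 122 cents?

3

Use the largest denomination that fits, subtract, and repeat.
122 − 1×100→22 − 1×20→2 − 1×2→0
Total coins = 1 + 1 + 1 = 3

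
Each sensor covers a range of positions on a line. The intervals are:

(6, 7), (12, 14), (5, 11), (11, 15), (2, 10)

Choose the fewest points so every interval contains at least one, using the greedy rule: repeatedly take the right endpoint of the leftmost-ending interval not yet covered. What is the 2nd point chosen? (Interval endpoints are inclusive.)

Process intervals by earliest right end; each time one isn't hit yet, stab at its right endpoint.
Sorted: [6,7] [2,10] [5,11] [12,14] [11,15]
{[6,7],[2,10],[5,11]} hit by 7; {[12,14],[11,15]} hit by 14.
Points: 7, 14 (2 total).

14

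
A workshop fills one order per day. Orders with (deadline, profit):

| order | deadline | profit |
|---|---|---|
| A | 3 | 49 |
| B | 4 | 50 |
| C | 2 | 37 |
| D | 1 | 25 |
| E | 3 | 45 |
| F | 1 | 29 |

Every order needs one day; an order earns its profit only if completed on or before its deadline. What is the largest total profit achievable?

181

Sort by profit descending; place each in the latest free slot ≤ its deadline.
Profit order: B=50 A=49 E=45 C=37 F=29 D=25
Assign: B→slot 4, A→slot 3, E→slot 2, C→slot 1, F skipped, D skipped.
Slots: [1:C] [2:E] [3:A] [4:B]
Profit = 37 + 45 + 49 + 50 = 181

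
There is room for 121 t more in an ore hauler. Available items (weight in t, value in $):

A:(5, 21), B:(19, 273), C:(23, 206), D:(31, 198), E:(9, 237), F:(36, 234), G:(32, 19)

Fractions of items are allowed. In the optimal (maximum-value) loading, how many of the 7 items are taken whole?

5

Greedy by value/weight ratio, highest first.
Order: E (237/9=26.33) > B (273/19=14.37) > C (206/23=8.96) > F (234/36=6.50) > D (198/31=6.39) > A (21/5=4.20) > G (19/32=0.59)
Fill: take E (9 @ 237) → take B (19 @ 273) → take C (23 @ 206) → take F (36 @ 234) → take D (31 @ 198) → take 3/5 of A → 12.60; 121/121 used.
5 item(s) taken whole; one partial (take 3/5 of A).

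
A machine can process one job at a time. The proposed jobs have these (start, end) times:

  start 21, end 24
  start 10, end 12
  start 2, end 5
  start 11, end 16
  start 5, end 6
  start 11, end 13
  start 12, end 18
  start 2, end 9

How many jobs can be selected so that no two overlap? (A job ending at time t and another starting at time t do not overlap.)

5

Sort by end time and greedily take each interval whose start is ≥ the last chosen end.
Sorted by end: (2,5)  (5,6)  (2,9)  (10,12)  (11,13)  (11,16)  (12,18)  (21,24)
take (2,5); take (5,6); skip (2,9); take (10,12); skip (11,16); take (12,18); take (21,24).
Selected 5 jobs.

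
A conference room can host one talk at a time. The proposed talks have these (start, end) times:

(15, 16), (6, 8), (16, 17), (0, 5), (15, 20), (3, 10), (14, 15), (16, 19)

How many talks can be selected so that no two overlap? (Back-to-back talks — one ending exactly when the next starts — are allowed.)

Sort by end time and greedily take each interval whose start is ≥ the last chosen end.
Sorted by end: (0,5)  (6,8)  (3,10)  (14,15)  (15,16)  (16,17)  (16,19)  (15,20)
take (0,5); take (6,8); take (14,15); take (15,16); take (16,17).
Selected 5 talks.

5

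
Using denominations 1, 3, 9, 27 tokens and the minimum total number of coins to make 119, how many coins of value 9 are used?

1

Use the largest denomination that fits, subtract, and repeat.
119 = 4×27 + 1×9 + 2×1
Count of 9: 1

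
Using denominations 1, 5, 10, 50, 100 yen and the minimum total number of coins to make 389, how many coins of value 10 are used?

3

389 = 3×100 + 1×50 + 3×10 + 1×5 + 4×1
Count of 10: 3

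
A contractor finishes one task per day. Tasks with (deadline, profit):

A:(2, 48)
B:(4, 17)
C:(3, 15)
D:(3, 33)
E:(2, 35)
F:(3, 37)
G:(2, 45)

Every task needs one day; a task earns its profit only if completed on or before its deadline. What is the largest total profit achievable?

Sort by profit descending; place each in the latest free slot ≤ its deadline.
Profit order: A=48 G=45 F=37 E=35 D=33 B=17 C=15
Assign: A→slot 2, G→slot 1, F→slot 3, E skipped, D skipped, B→slot 4, C skipped.
Slots: [1:G] [2:A] [3:F] [4:B]
Profit = 45 + 48 + 37 + 17 = 147

147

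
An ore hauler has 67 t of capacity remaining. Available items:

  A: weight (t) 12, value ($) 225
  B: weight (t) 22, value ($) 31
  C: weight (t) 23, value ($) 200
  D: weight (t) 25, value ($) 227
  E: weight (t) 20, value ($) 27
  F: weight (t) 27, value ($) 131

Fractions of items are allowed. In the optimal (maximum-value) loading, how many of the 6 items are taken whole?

Order: A (225/12=18.75) > D (227/25=9.08) > C (200/23=8.70) > F (131/27=4.85) > B (31/22=1.41) > E (27/20=1.35)
Fill: take A (12 @ 225) → take D (25 @ 227) → take C (23 @ 200) → take 7/27 of F → 33.96; 67/67 used.
3 item(s) taken whole; one partial (take 7/27 of F).

3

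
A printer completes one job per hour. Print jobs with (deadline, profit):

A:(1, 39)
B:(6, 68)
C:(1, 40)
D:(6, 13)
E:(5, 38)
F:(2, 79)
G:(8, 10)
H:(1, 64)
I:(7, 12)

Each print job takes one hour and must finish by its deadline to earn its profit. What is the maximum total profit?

Sort by profit descending; place each in the latest free slot ≤ its deadline.
By profit: F(d2,79), B(d6,68), H(d1,64), C(d1,40), A(d1,39), E(d5,38), D(d6,13), I(d7,12), G(d8,10)
F→slot 2; B→slot 6; H→slot 1; C skipped; A skipped; E→slot 5; D→slot 4; I→slot 7; G→slot 8.
Profit = 64 + 79 + 13 + 38 + 68 + 12 + 10 = 284

284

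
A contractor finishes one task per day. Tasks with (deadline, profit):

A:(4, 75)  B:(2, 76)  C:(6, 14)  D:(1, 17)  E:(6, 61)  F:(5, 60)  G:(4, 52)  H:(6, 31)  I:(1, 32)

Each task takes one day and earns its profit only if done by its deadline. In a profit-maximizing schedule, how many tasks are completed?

6

By profit: B(d2,76), A(d4,75), E(d6,61), F(d5,60), G(d4,52), I(d1,32), H(d6,31), D(d1,17), C(d6,14)
B→slot 2; A→slot 4; E→slot 6; F→slot 5; G→slot 3; I→slot 1; H skipped; D skipped; C skipped.
6 of 9 scheduled.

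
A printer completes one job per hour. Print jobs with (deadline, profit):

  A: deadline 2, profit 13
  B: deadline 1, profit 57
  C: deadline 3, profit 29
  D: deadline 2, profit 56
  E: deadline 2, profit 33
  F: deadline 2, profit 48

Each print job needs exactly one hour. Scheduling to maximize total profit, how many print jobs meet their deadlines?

3

Profit order: B=57 D=56 F=48 E=33 C=29 A=13
Assign: B→slot 1, D→slot 2, F skipped, E skipped, C→slot 3, A skipped.
Slots: [1:B] [2:D] [3:C]
3 of 6 scheduled.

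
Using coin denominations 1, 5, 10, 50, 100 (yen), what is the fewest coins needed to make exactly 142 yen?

142 = 1×100 + 4×10 + 2×1
Total coins = 1 + 4 + 2 = 7

7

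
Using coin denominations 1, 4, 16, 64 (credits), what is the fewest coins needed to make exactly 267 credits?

Use the largest denomination that fits, subtract, and repeat.
267 = 4×64 + 2×4 + 3×1
Total coins = 4 + 2 + 3 = 9

9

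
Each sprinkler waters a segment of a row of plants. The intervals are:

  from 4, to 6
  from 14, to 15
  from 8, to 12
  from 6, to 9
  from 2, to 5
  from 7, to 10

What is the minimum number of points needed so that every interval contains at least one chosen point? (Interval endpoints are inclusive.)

Process intervals by earliest right end; each time one isn't hit yet, stab at its right endpoint.
Sorted: [2,5] [4,6] [6,9] [7,10] [8,12] [14,15]
{[2,5],[4,6]} hit by 5; {[6,9],[7,10],[8,12]} hit by 9; {[14,15]} hit by 15.
Points: 5, 9, 15 (3 total).

3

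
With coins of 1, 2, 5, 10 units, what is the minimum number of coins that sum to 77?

77 = 7×10 + 1×5 + 1×2
Total coins = 7 + 1 + 1 = 9

9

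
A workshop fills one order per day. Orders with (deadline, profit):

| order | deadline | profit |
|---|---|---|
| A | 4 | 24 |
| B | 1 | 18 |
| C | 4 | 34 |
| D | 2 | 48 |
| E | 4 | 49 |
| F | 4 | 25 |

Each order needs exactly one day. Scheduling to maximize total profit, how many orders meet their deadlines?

4

Sort by profit descending; place each in the latest free slot ≤ its deadline.
Profit order: E=49 D=48 C=34 F=25 A=24 B=18
Assign: E→slot 4, D→slot 2, C→slot 3, F→slot 1, A skipped, B skipped.
Slots: [1:F] [2:D] [3:C] [4:E]
4 of 6 scheduled.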